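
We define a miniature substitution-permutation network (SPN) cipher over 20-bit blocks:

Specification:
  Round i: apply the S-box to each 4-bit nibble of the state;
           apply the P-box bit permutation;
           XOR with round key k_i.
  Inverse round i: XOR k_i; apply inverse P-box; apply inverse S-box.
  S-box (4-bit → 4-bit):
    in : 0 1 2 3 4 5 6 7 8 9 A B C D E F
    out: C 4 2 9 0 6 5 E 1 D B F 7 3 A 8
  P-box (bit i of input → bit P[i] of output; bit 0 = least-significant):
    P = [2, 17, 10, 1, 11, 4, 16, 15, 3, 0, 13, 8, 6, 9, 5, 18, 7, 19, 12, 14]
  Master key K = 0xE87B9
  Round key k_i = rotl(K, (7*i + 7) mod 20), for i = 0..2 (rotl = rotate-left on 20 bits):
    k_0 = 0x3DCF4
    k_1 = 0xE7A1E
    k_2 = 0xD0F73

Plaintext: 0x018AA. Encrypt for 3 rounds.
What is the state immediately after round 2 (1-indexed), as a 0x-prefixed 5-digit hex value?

s_0 = plaintext = 0x018AA
s_1 = Round(s_0, k_0) = 0x104CA
s_2 = Round(s_1, k_1) = 0x96228
s_3 = Round(s_2, k_2) = 0xD5F86

0x96228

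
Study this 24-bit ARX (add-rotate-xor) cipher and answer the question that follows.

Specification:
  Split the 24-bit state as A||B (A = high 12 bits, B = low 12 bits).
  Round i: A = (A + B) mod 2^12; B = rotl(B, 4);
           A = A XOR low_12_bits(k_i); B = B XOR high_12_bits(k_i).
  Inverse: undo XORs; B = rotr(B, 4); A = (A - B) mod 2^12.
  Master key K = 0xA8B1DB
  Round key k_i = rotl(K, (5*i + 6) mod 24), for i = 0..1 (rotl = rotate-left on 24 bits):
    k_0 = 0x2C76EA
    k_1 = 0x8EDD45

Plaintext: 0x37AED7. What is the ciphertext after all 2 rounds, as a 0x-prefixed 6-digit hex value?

0x931372

s_0 = plaintext = 0x37AED7
s_1 = Round(s_0, k_0) = 0x4BBFB9
s_2 = Round(s_1, k_1) = 0x931372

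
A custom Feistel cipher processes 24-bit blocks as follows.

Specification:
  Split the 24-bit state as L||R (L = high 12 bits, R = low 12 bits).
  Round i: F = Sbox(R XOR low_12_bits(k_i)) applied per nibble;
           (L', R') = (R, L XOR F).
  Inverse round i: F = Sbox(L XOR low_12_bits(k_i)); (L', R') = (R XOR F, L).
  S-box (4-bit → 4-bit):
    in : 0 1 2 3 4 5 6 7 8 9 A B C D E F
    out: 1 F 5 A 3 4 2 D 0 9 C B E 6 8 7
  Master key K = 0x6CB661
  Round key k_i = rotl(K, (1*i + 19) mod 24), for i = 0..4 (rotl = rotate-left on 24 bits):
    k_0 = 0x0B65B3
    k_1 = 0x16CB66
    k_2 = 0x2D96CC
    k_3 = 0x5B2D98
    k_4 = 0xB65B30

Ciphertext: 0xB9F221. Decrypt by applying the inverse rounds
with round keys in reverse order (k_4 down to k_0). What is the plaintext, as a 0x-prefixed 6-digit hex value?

0x79AD4C

s_0 = ciphertext = 0xB9F221
s_1 = InvRound(s_0, k_4) = 0x3E6B9F
s_2 = InvRound(s_1, k_3) = 0x3473E6
s_3 = InvRound(s_2, k_2) = 0x7ED347
s_4 = InvRound(s_3, k_1) = 0xD4C7ED
s_5 = InvRound(s_4, k_0) = 0x79AD4C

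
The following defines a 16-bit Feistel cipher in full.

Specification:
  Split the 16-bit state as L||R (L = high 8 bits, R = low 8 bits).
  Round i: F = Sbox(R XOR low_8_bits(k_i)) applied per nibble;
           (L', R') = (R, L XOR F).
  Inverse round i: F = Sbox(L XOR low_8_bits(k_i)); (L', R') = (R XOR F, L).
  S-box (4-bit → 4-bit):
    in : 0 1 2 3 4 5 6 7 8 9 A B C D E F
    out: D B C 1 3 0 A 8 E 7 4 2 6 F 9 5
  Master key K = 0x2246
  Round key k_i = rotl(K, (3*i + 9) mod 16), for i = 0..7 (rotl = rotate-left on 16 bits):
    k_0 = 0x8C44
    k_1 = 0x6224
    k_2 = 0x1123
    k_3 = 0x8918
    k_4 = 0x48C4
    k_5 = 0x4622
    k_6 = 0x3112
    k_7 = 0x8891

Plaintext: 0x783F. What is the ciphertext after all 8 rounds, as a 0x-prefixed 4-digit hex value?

0x3240

s_0 = plaintext = 0x783F
s_1 = Round(s_0, k_0) = 0x3FFA
s_2 = Round(s_1, k_1) = 0xFAC6
s_3 = Round(s_2, k_2) = 0xC66A
s_4 = Round(s_3, k_3) = 0x6A4A
s_5 = Round(s_4, k_4) = 0x4A83
s_6 = Round(s_5, k_5) = 0x8301
s_7 = Round(s_6, k_6) = 0x0132
s_8 = Round(s_7, k_7) = 0x3240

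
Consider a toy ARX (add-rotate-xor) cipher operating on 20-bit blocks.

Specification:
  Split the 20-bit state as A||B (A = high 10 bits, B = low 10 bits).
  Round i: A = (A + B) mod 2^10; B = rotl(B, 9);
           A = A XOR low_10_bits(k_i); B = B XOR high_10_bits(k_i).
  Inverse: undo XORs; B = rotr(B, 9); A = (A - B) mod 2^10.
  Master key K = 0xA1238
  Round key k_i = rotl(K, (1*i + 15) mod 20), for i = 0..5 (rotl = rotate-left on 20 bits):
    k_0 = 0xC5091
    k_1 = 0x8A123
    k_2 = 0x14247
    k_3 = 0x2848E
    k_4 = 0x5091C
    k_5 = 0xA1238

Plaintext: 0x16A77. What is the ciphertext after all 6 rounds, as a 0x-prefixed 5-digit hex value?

s_0 = plaintext = 0x16A77
s_1 = Round(s_0, k_0) = 0x9002F
s_2 = Round(s_1, k_1) = 0xD303F
s_3 = Round(s_2, k_2) = 0x7324F
s_4 = Round(s_3, k_3) = 0x25786
s_5 = Round(s_4, k_4) = 0x41C81
s_6 = Round(s_5, k_5) = 0xEC0C4

0xEC0C4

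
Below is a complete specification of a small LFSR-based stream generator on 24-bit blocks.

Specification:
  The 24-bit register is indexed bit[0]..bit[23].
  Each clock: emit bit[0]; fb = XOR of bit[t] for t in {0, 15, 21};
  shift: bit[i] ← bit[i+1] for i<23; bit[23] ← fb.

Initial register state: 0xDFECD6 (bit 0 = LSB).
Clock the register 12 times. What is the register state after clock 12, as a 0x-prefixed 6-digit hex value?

0xDD7DFE

reg_0 = 0xDFECD6
clock 1: out=0, reg = 0xEFF66B
clock 2: out=1, reg = 0xF7FB35
clock 3: out=1, reg = 0xFBFD9A
clock 4: out=0, reg = 0x7DFECD
clock 5: out=1, reg = 0xBEFF66
clock 6: out=0, reg = 0x5F7FB3
clock 7: out=1, reg = 0xAFBFD9
clock 8: out=1, reg = 0xD7DFEC
clock 9: out=0, reg = 0xEBEFF6
clock 10: out=0, reg = 0x75F7FB
clock 11: out=1, reg = 0xBAFBFD
clock 12: out=1, reg = 0xDD7DFE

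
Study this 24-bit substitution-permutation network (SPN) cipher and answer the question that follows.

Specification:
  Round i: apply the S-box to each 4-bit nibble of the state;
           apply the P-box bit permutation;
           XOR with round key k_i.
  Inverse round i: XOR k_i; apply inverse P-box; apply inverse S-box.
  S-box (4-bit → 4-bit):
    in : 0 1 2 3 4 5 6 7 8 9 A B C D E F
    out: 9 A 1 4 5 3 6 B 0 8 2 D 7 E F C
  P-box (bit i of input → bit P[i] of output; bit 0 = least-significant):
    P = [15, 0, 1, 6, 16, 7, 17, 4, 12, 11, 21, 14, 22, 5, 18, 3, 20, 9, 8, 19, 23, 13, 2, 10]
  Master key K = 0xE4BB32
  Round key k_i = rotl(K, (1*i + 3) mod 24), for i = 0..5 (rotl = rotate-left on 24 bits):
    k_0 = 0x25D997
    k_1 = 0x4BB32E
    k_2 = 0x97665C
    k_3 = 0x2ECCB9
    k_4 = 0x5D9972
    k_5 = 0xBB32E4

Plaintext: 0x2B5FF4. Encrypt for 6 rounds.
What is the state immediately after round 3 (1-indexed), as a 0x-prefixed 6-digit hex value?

0x376F72

s_0 = plaintext = 0x2B5FF4
s_1 = Round(s_0, k_0) = 0xDF18A5
s_2 = Round(s_1, k_1) = 0x431683
s_3 = Round(s_2, k_2) = 0x376F72
s_4 = Round(s_3, k_3) = 0x130E0D
s_5 = Round(s_4, k_4) = 0x3CE429
s_6 = Round(s_5, k_5) = 0xCE2188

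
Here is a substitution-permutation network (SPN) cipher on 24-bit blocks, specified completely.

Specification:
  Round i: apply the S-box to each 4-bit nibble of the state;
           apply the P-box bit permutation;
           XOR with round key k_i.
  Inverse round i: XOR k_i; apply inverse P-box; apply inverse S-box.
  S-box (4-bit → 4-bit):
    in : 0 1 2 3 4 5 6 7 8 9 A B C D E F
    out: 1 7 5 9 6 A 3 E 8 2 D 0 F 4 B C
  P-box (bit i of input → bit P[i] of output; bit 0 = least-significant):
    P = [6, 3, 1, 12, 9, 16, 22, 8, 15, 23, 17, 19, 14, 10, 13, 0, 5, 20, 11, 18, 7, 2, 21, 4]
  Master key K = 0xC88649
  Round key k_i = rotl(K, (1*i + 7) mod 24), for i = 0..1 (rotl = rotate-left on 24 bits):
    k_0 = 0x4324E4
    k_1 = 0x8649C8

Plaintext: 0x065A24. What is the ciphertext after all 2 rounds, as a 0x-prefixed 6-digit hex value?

0xF5B94F

s_0 = plaintext = 0x065A24
s_1 = Round(s_0, k_0) = 0x19A24F
s_2 = Round(s_1, k_1) = 0xF5B94F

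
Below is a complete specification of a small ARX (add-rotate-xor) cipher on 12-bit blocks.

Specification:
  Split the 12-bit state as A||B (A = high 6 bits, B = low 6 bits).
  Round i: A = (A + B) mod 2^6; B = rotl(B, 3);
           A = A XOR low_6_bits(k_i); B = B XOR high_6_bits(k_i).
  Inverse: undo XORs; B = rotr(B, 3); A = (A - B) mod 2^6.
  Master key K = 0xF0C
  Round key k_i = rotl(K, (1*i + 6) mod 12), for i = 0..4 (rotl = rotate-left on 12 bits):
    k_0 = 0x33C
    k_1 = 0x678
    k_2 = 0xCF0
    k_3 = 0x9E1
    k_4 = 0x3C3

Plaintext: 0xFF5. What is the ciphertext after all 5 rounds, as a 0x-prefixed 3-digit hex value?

0x7E9

s_0 = plaintext = 0xFF5
s_1 = Round(s_0, k_0) = 0x222
s_2 = Round(s_1, k_1) = 0x48D
s_3 = Round(s_2, k_2) = 0xBDA
s_4 = Round(s_3, k_3) = 0xA34
s_5 = Round(s_4, k_4) = 0x7E9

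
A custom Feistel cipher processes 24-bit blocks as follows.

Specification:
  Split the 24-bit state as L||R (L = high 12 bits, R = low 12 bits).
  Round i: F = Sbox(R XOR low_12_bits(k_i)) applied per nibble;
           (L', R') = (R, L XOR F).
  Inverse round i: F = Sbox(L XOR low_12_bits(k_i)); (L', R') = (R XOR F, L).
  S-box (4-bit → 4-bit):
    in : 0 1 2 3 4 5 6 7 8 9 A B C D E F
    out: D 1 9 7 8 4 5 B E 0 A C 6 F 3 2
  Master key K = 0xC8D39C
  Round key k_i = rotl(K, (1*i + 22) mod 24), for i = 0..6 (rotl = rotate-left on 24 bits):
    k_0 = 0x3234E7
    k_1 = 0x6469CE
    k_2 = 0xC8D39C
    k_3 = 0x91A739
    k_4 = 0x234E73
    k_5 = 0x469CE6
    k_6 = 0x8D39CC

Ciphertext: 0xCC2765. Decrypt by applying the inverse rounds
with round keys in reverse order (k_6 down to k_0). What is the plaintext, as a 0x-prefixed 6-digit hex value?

0x93902F

s_0 = ciphertext = 0xCC2765
s_1 = InvRound(s_0, k_6) = 0x3B6CC2
s_2 = InvRound(s_1, k_5) = 0xE8F3B6
s_3 = InvRound(s_2, k_4) = 0xE90E8F
s_4 = InvRound(s_3, k_3) = 0xE2FE90
s_5 = InvRound(s_4, k_2) = 0x157E2F
s_6 = InvRound(s_5, k_1) = 0x02F157
s_7 = InvRound(s_6, k_0) = 0x93902F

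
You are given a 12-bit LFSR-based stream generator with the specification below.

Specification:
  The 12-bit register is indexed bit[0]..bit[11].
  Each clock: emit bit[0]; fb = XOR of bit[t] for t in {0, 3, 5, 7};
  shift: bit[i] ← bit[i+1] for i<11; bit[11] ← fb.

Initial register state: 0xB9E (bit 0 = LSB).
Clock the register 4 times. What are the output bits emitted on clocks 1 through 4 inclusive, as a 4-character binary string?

reg_0 = 0xB9E
clock 1: out=0, reg = 0x5CF
clock 2: out=1, reg = 0xAE7
clock 3: out=1, reg = 0xD73
clock 4: out=1, reg = 0x6B9

0111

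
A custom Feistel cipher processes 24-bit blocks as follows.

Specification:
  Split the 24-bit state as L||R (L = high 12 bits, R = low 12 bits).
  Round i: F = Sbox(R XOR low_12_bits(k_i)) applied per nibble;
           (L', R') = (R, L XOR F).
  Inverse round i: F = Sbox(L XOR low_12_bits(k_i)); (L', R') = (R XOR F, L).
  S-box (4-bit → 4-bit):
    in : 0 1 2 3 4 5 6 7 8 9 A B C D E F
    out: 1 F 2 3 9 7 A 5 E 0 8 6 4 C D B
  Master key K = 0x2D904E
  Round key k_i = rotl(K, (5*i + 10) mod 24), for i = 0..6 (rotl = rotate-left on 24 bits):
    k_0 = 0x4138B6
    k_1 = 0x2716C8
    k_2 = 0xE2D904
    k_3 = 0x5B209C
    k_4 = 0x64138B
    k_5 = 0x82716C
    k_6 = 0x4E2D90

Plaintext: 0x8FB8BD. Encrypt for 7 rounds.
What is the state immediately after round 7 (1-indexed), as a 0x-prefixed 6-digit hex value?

0xA38FF9

s_0 = plaintext = 0x8FB8BD
s_1 = Round(s_0, k_0) = 0x8BD9ED
s_2 = Round(s_1, k_1) = 0x9ED39A
s_3 = Round(s_2, k_2) = 0x39A1E0
s_4 = Round(s_3, k_3) = 0x1E0CCE
s_5 = Round(s_4, k_4) = 0xCCEA77
s_6 = Round(s_5, k_5) = 0xA77A38
s_7 = Round(s_6, k_6) = 0xA38FF9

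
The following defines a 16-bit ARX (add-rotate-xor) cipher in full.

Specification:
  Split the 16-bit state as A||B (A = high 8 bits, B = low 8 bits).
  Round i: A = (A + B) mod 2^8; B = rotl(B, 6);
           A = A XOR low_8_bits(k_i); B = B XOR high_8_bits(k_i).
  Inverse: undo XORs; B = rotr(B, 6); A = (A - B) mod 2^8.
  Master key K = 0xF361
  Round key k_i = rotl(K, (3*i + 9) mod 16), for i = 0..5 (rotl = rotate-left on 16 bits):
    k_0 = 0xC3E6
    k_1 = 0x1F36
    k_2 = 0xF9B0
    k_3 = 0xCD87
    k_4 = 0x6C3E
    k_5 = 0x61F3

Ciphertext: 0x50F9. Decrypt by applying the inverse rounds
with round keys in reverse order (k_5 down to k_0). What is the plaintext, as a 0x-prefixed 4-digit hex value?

0xAA75

s_0 = ciphertext = 0x50F9
s_1 = InvRound(s_0, k_5) = 0x4162
s_2 = InvRound(s_1, k_4) = 0x4738
s_3 = InvRound(s_2, k_3) = 0xE9D7
s_4 = InvRound(s_3, k_2) = 0xA1B8
s_5 = InvRound(s_4, k_1) = 0xF99E
s_6 = InvRound(s_5, k_0) = 0xAA75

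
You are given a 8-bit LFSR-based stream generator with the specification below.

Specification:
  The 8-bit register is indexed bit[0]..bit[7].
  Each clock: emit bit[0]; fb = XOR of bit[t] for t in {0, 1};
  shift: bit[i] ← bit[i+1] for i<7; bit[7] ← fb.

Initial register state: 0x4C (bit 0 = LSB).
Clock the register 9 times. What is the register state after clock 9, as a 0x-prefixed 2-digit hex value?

0xB5

reg_0 = 0x4C
clock 1: out=0, reg = 0x26
clock 2: out=0, reg = 0x93
clock 3: out=1, reg = 0x49
clock 4: out=1, reg = 0xA4
clock 5: out=0, reg = 0x52
clock 6: out=0, reg = 0xA9
clock 7: out=1, reg = 0xD4
clock 8: out=0, reg = 0x6A
clock 9: out=0, reg = 0xB5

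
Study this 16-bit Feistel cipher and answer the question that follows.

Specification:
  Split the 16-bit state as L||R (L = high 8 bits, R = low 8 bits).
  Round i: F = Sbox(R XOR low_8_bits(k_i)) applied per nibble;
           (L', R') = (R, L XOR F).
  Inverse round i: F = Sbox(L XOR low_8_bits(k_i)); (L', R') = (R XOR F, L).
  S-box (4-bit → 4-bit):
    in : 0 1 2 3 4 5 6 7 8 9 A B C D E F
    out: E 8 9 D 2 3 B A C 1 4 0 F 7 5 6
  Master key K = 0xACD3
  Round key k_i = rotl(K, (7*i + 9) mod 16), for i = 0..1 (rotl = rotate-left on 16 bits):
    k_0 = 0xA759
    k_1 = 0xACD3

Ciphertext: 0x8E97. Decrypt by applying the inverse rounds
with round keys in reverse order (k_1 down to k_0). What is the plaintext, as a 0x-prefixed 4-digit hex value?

s_0 = ciphertext = 0x8E97
s_1 = InvRound(s_0, k_1) = 0xA08E
s_2 = InvRound(s_1, k_0) = 0xEFA0

0xEFA0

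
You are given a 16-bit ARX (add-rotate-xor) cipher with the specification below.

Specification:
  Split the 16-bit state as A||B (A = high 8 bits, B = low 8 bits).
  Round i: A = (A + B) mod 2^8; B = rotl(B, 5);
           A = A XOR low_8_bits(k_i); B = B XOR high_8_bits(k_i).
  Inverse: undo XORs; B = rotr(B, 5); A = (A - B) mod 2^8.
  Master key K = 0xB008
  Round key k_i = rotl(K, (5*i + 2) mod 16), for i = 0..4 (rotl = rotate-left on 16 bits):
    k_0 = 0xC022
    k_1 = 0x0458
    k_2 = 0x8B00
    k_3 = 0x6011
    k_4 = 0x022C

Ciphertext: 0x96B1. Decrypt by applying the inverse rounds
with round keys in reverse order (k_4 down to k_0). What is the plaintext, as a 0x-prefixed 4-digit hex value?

s_0 = ciphertext = 0x96B1
s_1 = InvRound(s_0, k_4) = 0x1D9D
s_2 = InvRound(s_1, k_3) = 0x1DEF
s_3 = InvRound(s_2, k_2) = 0xFA23
s_4 = InvRound(s_3, k_1) = 0x6939
s_5 = InvRound(s_4, k_0) = 0x7CCF

0x7CCF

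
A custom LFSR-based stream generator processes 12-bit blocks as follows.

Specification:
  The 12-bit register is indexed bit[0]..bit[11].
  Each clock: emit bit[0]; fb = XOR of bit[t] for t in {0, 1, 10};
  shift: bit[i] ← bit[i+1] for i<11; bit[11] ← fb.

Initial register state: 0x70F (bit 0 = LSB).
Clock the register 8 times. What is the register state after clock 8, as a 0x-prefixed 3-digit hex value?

reg_0 = 0x70F
clock 1: out=1, reg = 0xB87
clock 2: out=1, reg = 0x5C3
clock 3: out=1, reg = 0xAE1
clock 4: out=1, reg = 0xD70
clock 5: out=0, reg = 0xEB8
clock 6: out=0, reg = 0xF5C
clock 7: out=0, reg = 0xFAE
clock 8: out=0, reg = 0x7D7

0x7D7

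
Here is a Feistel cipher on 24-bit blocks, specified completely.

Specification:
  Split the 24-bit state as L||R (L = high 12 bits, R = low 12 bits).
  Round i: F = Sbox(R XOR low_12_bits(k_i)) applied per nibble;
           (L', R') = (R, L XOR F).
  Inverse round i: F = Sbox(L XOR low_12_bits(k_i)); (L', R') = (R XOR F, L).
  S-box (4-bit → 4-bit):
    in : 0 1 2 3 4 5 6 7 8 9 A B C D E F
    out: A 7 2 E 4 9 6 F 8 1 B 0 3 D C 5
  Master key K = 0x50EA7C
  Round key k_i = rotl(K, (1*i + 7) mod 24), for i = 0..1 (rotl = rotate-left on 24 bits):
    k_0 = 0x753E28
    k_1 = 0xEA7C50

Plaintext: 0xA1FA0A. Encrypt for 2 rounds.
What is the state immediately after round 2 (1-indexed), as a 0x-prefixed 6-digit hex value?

0xE3D867

s_0 = plaintext = 0xA1FA0A
s_1 = Round(s_0, k_0) = 0xA0AE3D
s_2 = Round(s_1, k_1) = 0xE3D867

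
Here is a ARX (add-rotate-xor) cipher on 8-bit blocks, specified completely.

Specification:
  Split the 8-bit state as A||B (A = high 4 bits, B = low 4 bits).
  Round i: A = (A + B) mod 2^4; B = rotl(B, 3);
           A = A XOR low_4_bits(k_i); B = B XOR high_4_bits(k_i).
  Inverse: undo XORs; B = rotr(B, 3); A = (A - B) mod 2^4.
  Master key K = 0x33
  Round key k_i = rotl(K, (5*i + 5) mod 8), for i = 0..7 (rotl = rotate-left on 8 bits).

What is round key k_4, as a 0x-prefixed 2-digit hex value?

K = 0x33
k_0 = rotl(K, (5*0+5) mod 8) = rotl(K, 5) = 0x66
k_1 = rotl(K, (5*1+5) mod 8) = rotl(K, 2) = 0xCC
k_2 = rotl(K, (5*2+5) mod 8) = rotl(K, 7) = 0x99
k_3 = rotl(K, (5*3+5) mod 8) = rotl(K, 4) = 0x33
k_4 = rotl(K, (5*4+5) mod 8) = rotl(K, 1) = 0x66

0x66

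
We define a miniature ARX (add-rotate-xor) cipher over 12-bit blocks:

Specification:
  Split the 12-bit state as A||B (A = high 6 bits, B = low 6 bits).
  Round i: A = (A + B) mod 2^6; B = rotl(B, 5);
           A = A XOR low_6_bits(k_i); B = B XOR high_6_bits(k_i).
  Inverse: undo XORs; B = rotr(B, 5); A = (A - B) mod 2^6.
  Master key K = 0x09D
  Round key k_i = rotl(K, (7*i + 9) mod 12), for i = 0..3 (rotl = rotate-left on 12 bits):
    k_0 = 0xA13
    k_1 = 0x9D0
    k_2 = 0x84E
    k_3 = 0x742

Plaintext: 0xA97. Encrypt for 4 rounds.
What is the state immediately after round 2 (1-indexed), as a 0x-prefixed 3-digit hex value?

s_0 = plaintext = 0xA97
s_1 = Round(s_0, k_0) = 0x483
s_2 = Round(s_1, k_1) = 0x146
s_3 = Round(s_2, k_2) = 0x162
s_4 = Round(s_3, k_3) = 0x94C

0x146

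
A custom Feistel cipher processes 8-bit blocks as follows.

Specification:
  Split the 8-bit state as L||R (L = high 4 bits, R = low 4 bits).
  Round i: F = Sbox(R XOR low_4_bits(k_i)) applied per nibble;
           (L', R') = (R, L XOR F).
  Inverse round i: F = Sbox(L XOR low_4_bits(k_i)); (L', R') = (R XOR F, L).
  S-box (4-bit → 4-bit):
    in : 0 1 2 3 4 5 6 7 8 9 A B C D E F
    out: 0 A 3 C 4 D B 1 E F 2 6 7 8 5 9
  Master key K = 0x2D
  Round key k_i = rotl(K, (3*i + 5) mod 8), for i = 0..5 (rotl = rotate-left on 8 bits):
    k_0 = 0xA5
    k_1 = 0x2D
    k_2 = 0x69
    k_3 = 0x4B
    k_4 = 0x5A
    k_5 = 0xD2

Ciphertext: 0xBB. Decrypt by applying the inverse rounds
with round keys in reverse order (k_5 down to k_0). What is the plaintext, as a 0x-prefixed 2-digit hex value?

s_0 = ciphertext = 0xBB
s_1 = InvRound(s_0, k_5) = 0x4B
s_2 = InvRound(s_1, k_4) = 0xE4
s_3 = InvRound(s_2, k_3) = 0x9E
s_4 = InvRound(s_3, k_2) = 0xE9
s_5 = InvRound(s_4, k_1) = 0x5E
s_6 = InvRound(s_5, k_0) = 0xE5

0xE5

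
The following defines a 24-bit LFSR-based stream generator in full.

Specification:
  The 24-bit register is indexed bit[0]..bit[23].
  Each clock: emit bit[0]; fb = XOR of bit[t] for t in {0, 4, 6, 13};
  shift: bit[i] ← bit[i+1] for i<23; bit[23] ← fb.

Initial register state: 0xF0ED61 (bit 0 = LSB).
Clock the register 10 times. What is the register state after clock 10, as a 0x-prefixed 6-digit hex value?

0xE17C3B

reg_0 = 0xF0ED61
clock 1: out=1, reg = 0xF876B0
clock 2: out=0, reg = 0x7C3B58
clock 3: out=0, reg = 0xBE1DAC
clock 4: out=0, reg = 0x5F0ED6
clock 5: out=0, reg = 0x2F876B
clock 6: out=1, reg = 0x17C3B5
clock 7: out=1, reg = 0x0BE1DA
clock 8: out=0, reg = 0x85F0ED
clock 9: out=1, reg = 0xC2F876
clock 10: out=0, reg = 0xE17C3B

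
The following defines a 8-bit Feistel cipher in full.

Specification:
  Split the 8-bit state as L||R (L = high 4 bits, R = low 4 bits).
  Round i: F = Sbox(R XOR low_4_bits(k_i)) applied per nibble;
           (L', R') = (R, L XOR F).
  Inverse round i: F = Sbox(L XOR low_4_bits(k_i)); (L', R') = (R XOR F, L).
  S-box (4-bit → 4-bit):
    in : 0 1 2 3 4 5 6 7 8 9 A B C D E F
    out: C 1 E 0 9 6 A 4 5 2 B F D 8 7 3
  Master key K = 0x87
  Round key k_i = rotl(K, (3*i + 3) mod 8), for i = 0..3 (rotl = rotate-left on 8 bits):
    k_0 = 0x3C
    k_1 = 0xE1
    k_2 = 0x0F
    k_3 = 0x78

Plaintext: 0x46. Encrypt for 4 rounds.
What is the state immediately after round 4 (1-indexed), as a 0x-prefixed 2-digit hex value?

0x8D

s_0 = plaintext = 0x46
s_1 = Round(s_0, k_0) = 0x6F
s_2 = Round(s_1, k_1) = 0xF1
s_3 = Round(s_2, k_2) = 0x18
s_4 = Round(s_3, k_3) = 0x8D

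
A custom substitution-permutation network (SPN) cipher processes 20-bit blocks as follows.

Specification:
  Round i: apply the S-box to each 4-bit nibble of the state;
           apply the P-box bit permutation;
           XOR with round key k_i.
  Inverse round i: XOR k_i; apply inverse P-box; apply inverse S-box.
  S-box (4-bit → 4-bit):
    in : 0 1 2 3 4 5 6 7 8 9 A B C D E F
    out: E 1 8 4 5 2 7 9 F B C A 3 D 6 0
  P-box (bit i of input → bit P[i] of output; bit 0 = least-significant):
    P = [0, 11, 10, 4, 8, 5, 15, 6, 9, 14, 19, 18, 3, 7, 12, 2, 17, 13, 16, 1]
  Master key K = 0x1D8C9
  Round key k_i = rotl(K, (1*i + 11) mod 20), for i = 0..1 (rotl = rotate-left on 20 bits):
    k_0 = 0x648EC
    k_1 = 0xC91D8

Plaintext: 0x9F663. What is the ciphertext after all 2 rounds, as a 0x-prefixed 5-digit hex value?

s_0 = plaintext = 0x9F663
s_1 = Round(s_0, k_0) = 0xCAFCE
s_2 = Round(s_1, k_1) = 0xEACFC

0xEACFC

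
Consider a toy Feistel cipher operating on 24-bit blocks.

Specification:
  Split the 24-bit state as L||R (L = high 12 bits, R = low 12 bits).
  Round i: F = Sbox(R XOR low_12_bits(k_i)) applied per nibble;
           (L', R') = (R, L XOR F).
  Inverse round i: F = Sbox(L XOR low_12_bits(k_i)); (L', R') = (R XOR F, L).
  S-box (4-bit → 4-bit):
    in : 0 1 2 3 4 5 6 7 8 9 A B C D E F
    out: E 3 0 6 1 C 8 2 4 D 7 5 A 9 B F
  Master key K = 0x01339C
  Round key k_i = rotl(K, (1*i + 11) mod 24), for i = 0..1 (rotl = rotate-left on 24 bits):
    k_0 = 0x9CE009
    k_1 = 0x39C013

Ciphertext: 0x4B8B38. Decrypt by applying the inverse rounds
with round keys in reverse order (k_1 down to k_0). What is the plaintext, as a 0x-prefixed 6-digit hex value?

s_0 = ciphertext = 0x4B8B38
s_1 = InvRound(s_0, k_1) = 0xA4D4B8
s_2 = InvRound(s_1, k_0) = 0x3A9A4D

0x3A9A4D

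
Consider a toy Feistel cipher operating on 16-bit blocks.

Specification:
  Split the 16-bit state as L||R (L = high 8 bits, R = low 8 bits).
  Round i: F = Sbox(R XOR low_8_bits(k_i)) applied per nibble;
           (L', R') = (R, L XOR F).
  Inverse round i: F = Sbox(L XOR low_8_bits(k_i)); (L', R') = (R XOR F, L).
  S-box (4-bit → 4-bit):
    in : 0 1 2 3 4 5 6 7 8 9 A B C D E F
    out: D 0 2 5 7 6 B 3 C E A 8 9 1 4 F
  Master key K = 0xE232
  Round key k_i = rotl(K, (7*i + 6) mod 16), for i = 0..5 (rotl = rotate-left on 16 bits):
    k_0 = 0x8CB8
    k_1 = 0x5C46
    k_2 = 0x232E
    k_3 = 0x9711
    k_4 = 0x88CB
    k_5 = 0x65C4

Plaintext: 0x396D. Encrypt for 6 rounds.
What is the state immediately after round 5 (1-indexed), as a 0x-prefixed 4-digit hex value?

s_0 = plaintext = 0x396D
s_1 = Round(s_0, k_0) = 0x6D2F
s_2 = Round(s_1, k_1) = 0x2FD3
s_3 = Round(s_2, k_2) = 0xD3DE
s_4 = Round(s_3, k_3) = 0xDE4C
s_5 = Round(s_4, k_4) = 0x4C1D
s_6 = Round(s_5, k_5) = 0x1D52

0x4C1D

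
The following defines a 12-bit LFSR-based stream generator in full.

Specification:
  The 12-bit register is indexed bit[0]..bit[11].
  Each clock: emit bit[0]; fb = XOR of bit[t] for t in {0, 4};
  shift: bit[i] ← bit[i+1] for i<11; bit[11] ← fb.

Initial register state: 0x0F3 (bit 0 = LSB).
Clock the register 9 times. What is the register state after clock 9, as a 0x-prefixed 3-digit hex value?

reg_0 = 0x0F3
clock 1: out=1, reg = 0x079
clock 2: out=1, reg = 0x03C
clock 3: out=0, reg = 0x81E
clock 4: out=0, reg = 0xC0F
clock 5: out=1, reg = 0xE07
clock 6: out=1, reg = 0xF03
clock 7: out=1, reg = 0xF81
clock 8: out=1, reg = 0xFC0
clock 9: out=0, reg = 0x7E0

0x7E0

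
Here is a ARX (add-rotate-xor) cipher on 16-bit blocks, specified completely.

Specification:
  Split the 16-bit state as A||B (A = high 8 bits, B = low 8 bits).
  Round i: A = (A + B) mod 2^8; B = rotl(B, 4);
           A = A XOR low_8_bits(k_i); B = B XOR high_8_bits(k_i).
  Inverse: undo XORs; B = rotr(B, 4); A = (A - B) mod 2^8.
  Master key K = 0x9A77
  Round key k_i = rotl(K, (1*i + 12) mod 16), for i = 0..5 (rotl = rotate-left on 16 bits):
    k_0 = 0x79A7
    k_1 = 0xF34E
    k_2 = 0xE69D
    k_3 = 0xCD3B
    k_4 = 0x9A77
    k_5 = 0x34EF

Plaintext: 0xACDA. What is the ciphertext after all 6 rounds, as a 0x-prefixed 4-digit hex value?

s_0 = plaintext = 0xACDA
s_1 = Round(s_0, k_0) = 0x21D4
s_2 = Round(s_1, k_1) = 0xBBBE
s_3 = Round(s_2, k_2) = 0xE40D
s_4 = Round(s_3, k_3) = 0xCA1D
s_5 = Round(s_4, k_4) = 0x904B
s_6 = Round(s_5, k_5) = 0x3480

0x3480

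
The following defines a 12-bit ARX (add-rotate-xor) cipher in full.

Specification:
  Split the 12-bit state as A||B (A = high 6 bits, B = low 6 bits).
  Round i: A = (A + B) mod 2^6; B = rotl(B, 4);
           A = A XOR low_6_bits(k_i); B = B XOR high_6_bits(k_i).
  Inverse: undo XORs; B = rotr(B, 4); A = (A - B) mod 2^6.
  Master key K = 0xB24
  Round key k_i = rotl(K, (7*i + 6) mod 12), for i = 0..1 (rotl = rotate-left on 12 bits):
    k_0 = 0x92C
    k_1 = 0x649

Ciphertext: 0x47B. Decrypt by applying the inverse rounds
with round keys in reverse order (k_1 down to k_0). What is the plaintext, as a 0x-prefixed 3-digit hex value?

s_0 = ciphertext = 0x47B
s_1 = InvRound(s_0, k_1) = 0x38A
s_2 = InvRound(s_1, k_0) = 0xA3A

0xA3A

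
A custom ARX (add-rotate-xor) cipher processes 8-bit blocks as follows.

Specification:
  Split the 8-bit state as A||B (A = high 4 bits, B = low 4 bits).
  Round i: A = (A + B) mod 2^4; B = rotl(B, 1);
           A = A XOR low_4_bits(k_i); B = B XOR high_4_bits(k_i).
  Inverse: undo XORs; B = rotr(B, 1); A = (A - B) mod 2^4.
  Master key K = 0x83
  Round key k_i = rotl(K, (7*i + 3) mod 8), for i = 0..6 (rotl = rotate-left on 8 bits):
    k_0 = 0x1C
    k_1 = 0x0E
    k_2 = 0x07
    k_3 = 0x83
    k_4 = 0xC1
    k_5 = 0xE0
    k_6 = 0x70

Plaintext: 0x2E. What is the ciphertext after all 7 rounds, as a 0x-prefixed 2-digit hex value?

0x4E

s_0 = plaintext = 0x2E
s_1 = Round(s_0, k_0) = 0xCC
s_2 = Round(s_1, k_1) = 0x69
s_3 = Round(s_2, k_2) = 0x83
s_4 = Round(s_3, k_3) = 0x8E
s_5 = Round(s_4, k_4) = 0x71
s_6 = Round(s_5, k_5) = 0x8C
s_7 = Round(s_6, k_6) = 0x4E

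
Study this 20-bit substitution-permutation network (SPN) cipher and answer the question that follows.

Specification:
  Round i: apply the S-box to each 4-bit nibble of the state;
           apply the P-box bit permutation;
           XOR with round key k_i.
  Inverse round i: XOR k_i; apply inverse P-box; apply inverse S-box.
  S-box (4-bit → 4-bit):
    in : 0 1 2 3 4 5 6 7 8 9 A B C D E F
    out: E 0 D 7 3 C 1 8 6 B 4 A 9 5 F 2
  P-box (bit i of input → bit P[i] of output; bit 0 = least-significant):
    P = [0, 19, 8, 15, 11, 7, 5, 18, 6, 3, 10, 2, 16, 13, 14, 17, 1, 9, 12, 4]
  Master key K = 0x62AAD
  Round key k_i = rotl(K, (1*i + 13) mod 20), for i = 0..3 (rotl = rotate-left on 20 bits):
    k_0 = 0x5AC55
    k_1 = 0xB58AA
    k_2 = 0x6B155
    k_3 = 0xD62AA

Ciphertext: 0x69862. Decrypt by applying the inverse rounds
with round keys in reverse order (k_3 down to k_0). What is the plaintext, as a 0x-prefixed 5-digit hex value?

s_0 = ciphertext = 0x69862
s_1 = InvRound(s_0, k_3) = 0x8E44B
s_2 = InvRound(s_1, k_2) = 0x25078
s_3 = InvRound(s_2, k_1) = 0xC664F
s_4 = InvRound(s_3, k_0) = 0x9DF6B

0x9DF6B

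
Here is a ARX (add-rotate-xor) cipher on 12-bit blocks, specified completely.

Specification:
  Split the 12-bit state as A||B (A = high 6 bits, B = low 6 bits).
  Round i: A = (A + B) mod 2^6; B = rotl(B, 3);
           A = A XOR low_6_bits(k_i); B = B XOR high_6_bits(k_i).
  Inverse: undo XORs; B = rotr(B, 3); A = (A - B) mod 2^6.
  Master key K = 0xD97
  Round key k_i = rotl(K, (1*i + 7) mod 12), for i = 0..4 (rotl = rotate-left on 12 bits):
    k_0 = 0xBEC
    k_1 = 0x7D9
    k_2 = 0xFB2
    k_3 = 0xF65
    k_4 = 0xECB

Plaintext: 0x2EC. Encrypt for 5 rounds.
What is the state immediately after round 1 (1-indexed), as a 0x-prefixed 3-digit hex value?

s_0 = plaintext = 0x2EC
s_1 = Round(s_0, k_0) = 0x6CA
s_2 = Round(s_1, k_1) = 0xF0E
s_3 = Round(s_2, k_2) = 0xE0F
s_4 = Round(s_3, k_3) = 0x884
s_5 = Round(s_4, k_4) = 0xB5B

0x6CA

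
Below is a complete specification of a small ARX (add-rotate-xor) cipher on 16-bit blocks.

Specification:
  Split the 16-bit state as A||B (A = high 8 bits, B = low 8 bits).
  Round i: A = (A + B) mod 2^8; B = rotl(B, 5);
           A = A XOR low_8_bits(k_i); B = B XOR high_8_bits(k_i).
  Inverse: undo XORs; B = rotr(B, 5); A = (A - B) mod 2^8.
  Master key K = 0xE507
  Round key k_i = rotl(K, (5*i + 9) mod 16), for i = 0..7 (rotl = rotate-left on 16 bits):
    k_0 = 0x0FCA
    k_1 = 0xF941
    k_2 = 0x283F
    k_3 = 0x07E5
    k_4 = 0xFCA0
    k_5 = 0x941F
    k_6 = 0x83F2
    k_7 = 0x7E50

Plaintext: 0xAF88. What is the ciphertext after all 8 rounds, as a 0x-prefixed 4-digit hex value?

0xAE8C

s_0 = plaintext = 0xAF88
s_1 = Round(s_0, k_0) = 0xFD1E
s_2 = Round(s_1, k_1) = 0x5A3A
s_3 = Round(s_2, k_2) = 0xAB6F
s_4 = Round(s_3, k_3) = 0xFFEA
s_5 = Round(s_4, k_4) = 0x49A1
s_6 = Round(s_5, k_5) = 0xF5A0
s_7 = Round(s_6, k_6) = 0x6797
s_8 = Round(s_7, k_7) = 0xAE8C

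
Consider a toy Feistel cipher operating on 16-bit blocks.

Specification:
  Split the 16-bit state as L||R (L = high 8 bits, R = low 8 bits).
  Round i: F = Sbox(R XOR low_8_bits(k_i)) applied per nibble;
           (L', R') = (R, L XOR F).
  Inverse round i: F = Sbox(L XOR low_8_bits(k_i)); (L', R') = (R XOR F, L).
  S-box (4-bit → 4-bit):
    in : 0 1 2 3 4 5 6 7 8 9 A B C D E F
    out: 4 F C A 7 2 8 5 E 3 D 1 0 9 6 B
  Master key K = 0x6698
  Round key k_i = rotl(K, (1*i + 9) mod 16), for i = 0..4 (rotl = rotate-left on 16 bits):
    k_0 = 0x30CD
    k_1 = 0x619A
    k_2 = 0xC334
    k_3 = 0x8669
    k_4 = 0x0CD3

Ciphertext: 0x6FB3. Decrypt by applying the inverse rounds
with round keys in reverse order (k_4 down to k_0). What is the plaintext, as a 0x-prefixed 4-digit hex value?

s_0 = ciphertext = 0x6FB3
s_1 = InvRound(s_0, k_4) = 0xA36F
s_2 = InvRound(s_1, k_3) = 0x62A3
s_3 = InvRound(s_2, k_2) = 0x8B62
s_4 = InvRound(s_3, k_1) = 0x9D8B
s_5 = InvRound(s_4, k_0) = 0xAF9D

0xAF9D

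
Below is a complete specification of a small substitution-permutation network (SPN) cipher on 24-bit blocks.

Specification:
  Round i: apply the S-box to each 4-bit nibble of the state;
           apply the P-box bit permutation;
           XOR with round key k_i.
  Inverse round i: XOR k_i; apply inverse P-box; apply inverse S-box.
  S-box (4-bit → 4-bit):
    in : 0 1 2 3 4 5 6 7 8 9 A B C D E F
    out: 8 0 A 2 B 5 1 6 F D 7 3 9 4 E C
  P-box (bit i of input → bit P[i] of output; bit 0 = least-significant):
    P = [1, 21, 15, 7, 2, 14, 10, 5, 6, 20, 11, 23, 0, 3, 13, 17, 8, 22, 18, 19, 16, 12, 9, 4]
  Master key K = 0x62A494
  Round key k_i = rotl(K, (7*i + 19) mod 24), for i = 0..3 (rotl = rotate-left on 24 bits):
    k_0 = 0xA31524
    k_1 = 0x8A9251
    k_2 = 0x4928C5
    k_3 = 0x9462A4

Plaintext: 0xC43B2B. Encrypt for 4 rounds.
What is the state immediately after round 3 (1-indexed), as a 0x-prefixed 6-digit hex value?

0x25362B

s_0 = plaintext = 0xC43B2B
s_1 = Round(s_0, k_0) = 0xDA545E
s_2 = Round(s_1, k_1) = 0x7E3594
s_3 = Round(s_2, k_2) = 0x25362B
s_4 = Round(s_3, k_3) = 0xB033DE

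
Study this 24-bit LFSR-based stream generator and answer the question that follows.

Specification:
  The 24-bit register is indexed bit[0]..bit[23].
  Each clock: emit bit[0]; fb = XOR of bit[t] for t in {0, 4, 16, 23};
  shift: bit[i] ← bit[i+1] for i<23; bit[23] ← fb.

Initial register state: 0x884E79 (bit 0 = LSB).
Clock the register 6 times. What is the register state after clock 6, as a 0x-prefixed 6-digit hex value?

reg_0 = 0x884E79
clock 1: out=1, reg = 0xC4273C
clock 2: out=0, reg = 0x62139E
clock 3: out=0, reg = 0xB109CF
clock 4: out=1, reg = 0xD884E7
clock 5: out=1, reg = 0x6C4273
clock 6: out=1, reg = 0x362139

0x362139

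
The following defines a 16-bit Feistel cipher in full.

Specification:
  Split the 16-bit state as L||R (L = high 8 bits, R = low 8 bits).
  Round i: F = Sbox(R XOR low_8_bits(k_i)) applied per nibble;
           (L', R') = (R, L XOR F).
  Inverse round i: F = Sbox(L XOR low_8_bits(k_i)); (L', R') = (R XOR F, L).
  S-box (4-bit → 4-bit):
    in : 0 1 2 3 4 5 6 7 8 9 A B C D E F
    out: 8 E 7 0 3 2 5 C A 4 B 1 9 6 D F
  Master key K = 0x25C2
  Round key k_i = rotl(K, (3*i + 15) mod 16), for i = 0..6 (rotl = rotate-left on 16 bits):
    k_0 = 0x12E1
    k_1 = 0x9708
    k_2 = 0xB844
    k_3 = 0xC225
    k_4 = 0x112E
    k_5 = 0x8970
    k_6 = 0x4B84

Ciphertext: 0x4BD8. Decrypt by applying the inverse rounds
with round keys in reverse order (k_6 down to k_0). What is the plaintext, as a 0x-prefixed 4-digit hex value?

s_0 = ciphertext = 0x4BD8
s_1 = InvRound(s_0, k_6) = 0x474B
s_2 = InvRound(s_1, k_5) = 0x4747
s_3 = InvRound(s_2, k_4) = 0x1347
s_4 = InvRound(s_3, k_3) = 0x4213
s_5 = InvRound(s_4, k_2) = 0x9642
s_6 = InvRound(s_5, k_1) = 0x0F96
s_7 = InvRound(s_6, k_0) = 0x4B0F

0x4B0F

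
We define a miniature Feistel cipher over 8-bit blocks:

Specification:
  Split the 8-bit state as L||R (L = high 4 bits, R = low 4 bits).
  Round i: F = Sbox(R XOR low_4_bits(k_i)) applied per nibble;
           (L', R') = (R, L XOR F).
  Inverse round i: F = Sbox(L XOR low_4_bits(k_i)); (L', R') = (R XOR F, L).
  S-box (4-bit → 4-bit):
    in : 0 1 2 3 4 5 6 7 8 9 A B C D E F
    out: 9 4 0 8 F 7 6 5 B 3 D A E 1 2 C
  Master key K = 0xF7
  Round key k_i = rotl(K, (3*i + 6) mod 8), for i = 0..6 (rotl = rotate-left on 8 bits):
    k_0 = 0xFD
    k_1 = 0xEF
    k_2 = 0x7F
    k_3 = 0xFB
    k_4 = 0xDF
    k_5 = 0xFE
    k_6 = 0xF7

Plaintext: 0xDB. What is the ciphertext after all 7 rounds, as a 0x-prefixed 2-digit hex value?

0xA6

s_0 = plaintext = 0xDB
s_1 = Round(s_0, k_0) = 0xBB
s_2 = Round(s_1, k_1) = 0xB4
s_3 = Round(s_2, k_2) = 0x41
s_4 = Round(s_3, k_3) = 0x19
s_5 = Round(s_4, k_4) = 0x97
s_6 = Round(s_5, k_5) = 0x7A
s_7 = Round(s_6, k_6) = 0xA6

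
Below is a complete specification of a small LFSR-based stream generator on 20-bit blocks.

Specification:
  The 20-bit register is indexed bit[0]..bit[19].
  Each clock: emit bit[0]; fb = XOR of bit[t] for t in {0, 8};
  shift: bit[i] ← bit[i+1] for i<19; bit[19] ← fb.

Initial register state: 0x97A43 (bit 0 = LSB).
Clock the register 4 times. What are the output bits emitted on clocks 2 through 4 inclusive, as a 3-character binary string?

reg_0 = 0x97A43
clock 1: out=1, reg = 0xCBD21
clock 2: out=1, reg = 0x65E90
clock 3: out=0, reg = 0x32F48
clock 4: out=0, reg = 0x997A4

100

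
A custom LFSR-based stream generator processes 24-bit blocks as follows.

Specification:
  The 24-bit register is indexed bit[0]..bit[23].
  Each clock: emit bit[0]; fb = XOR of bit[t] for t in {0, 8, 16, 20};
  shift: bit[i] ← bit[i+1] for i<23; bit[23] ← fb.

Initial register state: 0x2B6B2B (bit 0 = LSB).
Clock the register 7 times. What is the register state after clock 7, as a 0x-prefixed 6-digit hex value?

reg_0 = 0x2B6B2B
clock 1: out=1, reg = 0x95B595
clock 2: out=1, reg = 0x4ADACA
clock 3: out=0, reg = 0x256D65
clock 4: out=1, reg = 0x92B6B2
clock 5: out=0, reg = 0xC95B59
clock 6: out=1, reg = 0xE4ADAC
clock 7: out=0, reg = 0xF256D6

0xF256D6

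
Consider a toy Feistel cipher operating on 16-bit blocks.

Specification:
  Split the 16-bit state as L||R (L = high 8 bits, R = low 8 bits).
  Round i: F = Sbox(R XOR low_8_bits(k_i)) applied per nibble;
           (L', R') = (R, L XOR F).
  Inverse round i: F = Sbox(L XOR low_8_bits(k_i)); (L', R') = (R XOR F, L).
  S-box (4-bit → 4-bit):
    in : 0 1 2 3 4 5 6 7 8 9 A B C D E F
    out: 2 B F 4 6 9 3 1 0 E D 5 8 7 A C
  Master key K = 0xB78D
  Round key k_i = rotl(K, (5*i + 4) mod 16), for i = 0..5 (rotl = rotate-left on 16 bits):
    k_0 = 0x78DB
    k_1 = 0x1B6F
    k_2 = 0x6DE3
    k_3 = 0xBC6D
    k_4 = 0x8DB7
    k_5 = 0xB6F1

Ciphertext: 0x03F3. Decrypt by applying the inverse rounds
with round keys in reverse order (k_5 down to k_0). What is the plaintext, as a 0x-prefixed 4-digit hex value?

0x3D8F

s_0 = ciphertext = 0x03F3
s_1 = InvRound(s_0, k_5) = 0x3C03
s_2 = InvRound(s_1, k_4) = 0x063C
s_3 = InvRound(s_2, k_3) = 0x0906
s_4 = InvRound(s_3, k_2) = 0xAB09
s_5 = InvRound(s_4, k_1) = 0x8FAB
s_6 = InvRound(s_5, k_0) = 0x3D8F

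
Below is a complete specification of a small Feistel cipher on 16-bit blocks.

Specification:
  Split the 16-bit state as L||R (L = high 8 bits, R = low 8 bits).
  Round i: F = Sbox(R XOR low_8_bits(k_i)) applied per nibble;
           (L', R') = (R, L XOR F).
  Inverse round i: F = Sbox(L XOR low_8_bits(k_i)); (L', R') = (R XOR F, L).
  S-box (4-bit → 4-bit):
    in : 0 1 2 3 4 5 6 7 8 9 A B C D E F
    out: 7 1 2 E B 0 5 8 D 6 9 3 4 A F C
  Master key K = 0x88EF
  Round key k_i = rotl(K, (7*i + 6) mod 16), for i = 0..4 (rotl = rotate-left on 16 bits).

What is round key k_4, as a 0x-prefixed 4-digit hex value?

K = 0x88EF
k_0 = rotl(K, (7*0+6) mod 16) = rotl(K, 6) = 0x3BE2
k_1 = rotl(K, (7*1+6) mod 16) = rotl(K, 13) = 0xF11D
k_2 = rotl(K, (7*2+6) mod 16) = rotl(K, 4) = 0x8EF8
k_3 = rotl(K, (7*3+6) mod 16) = rotl(K, 11) = 0x7C47
k_4 = rotl(K, (7*4+6) mod 16) = rotl(K, 2) = 0x23BE

0x23BE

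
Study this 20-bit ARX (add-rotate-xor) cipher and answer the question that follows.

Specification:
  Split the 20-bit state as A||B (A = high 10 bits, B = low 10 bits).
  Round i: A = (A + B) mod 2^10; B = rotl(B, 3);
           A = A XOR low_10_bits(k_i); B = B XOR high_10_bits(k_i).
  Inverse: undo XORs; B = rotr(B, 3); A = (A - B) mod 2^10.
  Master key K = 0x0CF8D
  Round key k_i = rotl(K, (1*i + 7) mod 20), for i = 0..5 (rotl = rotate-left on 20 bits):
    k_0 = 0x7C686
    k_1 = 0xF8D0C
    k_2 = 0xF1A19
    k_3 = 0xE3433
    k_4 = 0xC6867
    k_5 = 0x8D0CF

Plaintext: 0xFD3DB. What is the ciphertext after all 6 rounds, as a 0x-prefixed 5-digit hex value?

s_0 = plaintext = 0xFD3DB
s_1 = Round(s_0, k_0) = 0x5272E
s_2 = Round(s_1, k_1) = 0x5EE95
s_3 = Round(s_2, k_2) = 0x8276B
s_4 = Round(s_3, k_3) = 0x51CD3
s_5 = Round(s_4, k_4) = 0x9F583
s_6 = Round(s_5, k_5) = 0x33E2F

0x33E2F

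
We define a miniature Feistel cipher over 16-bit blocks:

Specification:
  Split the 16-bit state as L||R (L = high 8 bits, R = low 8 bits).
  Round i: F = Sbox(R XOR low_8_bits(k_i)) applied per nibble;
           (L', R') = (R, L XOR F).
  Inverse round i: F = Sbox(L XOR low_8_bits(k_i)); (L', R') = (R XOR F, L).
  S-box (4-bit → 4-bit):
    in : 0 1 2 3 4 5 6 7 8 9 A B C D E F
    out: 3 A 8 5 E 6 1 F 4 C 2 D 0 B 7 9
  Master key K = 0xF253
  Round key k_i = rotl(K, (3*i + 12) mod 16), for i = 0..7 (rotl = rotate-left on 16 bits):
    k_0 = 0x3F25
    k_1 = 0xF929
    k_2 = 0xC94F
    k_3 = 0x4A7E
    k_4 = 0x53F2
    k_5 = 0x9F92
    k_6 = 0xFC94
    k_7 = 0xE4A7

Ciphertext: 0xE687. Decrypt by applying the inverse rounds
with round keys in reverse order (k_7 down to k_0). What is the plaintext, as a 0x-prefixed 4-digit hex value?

0xB6D5

s_0 = ciphertext = 0xE687
s_1 = InvRound(s_0, k_7) = 0x6DE6
s_2 = InvRound(s_1, k_6) = 0x7A6D
s_3 = InvRound(s_2, k_5) = 0x197A
s_4 = InvRound(s_3, k_4) = 0x0719
s_5 = InvRound(s_4, k_3) = 0xE507
s_6 = InvRound(s_5, k_2) = 0x25E5
s_7 = InvRound(s_6, k_1) = 0xD525
s_8 = InvRound(s_7, k_0) = 0xB6D5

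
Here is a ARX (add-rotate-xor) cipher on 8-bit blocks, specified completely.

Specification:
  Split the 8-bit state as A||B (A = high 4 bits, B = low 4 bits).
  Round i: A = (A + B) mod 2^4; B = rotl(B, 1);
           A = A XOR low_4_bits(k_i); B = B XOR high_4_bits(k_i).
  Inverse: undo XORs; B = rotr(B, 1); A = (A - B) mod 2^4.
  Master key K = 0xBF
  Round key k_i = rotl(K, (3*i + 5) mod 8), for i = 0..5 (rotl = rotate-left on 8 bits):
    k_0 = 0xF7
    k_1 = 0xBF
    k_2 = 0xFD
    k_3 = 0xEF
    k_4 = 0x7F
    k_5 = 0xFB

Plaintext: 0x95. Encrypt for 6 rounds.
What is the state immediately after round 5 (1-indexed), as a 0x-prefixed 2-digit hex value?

0x7D

s_0 = plaintext = 0x95
s_1 = Round(s_0, k_0) = 0x95
s_2 = Round(s_1, k_1) = 0x11
s_3 = Round(s_2, k_2) = 0xFD
s_4 = Round(s_3, k_3) = 0x35
s_5 = Round(s_4, k_4) = 0x7D
s_6 = Round(s_5, k_5) = 0xF4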